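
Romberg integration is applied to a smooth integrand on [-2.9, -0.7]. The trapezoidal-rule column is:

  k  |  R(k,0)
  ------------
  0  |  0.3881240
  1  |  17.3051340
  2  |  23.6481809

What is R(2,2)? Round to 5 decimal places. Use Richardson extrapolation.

25.95042

R(1,1) = 17.3051340 + (17.3051340 − 0.3881240)/3 = 22.9441373
R(2,1) = 23.6481809 + (23.6481809 − 17.3051340)/3 = 25.7625299
R(2,2) = (16·25.7625299 − 22.9441373) / 15 = 25.9504227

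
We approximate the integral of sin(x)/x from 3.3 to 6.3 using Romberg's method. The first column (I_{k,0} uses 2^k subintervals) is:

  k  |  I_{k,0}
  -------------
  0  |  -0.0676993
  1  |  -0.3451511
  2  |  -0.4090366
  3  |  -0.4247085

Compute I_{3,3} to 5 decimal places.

I_{1,1} = (4·(-0.3451511) − (-0.0676993)) / 3 = -0.4376350
I_{2,1} = (4·(-0.4090366) − (-0.3451511)) / 3 = -0.4303318
I_{3,1} = -0.4247085 + (-0.4247085 − (-0.4090366))/3 = -0.4299325
I_{2,2} = (16·(-0.4303318) − (-0.4376350)) / 15 = -0.4298449
I_{3,2} = (16·(-0.4299325) − (-0.4303318)) / 15 = -0.4299059
I_{3,3} = (64·(-0.4299059) − (-0.4298449)) / 63 = -0.4299069

-0.42991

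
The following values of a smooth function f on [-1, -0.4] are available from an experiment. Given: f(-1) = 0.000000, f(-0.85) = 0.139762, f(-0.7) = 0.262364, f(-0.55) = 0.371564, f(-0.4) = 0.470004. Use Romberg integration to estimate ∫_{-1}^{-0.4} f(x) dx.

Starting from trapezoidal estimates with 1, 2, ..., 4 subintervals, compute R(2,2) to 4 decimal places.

0.1520

R(0,0) (trapezoid, 1 panel, h=0.6000): 0.141001
R(1,0) (trapezoid, 2 panels, h=0.3000): 0.149210
R(2,0) (trapezoid, 4 panels, h=0.1500): 0.151304
R(1,1) = 0.149210 + (0.149210 − 0.141001)/3 = 0.151946
R(2,1) = 0.151304 + (0.151304 − 0.149210)/3 = 0.152002
R(2,2) = 0.152002 + (0.152002 − 0.151946)/15 = 0.152006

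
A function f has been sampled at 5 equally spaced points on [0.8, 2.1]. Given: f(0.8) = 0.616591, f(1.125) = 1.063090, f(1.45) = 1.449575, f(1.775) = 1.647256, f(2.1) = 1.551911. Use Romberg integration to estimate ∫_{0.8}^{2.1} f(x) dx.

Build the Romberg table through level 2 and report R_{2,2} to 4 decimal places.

R_{0,0} (trapezoid, 1 panel, h=1.3000): 1.409526
R_{1,0} (trapezoid, 2 panels, h=0.6500): 1.646987
R_{2,0} (trapezoid, 4 panels, h=0.3250): 1.704356
R_{1,1} = 1.646987 + (1.646987 − 1.409526)/3 = 1.726141
R_{2,1} = 1.704356 + (1.704356 − 1.646987)/3 = 1.723479
R_{2,2} = 1.723479 + (1.723479 − 1.726141)/15 = 1.723302

1.7233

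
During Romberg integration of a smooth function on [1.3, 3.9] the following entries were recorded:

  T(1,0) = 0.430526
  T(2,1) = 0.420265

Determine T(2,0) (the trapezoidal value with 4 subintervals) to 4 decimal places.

From T(2,1) = (4·T(2,0) − T(1,0))/3, solve for T(2,0):
4·T(2,0) = 3·0.420265 + 0.430526 = 1.691321
T(2,0) = 0.422830

0.4228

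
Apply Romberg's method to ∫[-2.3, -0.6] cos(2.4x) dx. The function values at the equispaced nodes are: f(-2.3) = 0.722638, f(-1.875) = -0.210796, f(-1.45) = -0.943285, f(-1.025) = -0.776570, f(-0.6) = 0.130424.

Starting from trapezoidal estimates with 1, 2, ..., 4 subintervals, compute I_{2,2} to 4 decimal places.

-0.6978

I_{0,0} (trapezoid, 1 panel, h=1.7000): 0.725103
I_{1,0} (trapezoid, 2 panels, h=0.8500): -0.439241
I_{2,0} (trapezoid, 4 panels, h=0.4250): -0.639251
I_{1,1} = -0.439241 + (-0.439241 − 0.725103)/3 = -0.827356
I_{2,1} = -0.639251 + (-0.639251 − (-0.439241))/3 = -0.705921
I_{2,2} = -0.705921 + (-0.705921 − (-0.827356))/15 = -0.697825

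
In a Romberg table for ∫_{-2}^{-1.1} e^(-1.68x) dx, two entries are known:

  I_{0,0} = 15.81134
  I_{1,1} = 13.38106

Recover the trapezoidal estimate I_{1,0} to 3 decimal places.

From I_{1,1} = (4·I_{1,0} − I_{0,0})/3, solve for I_{1,0}:
4·I_{1,0} = 3·13.38106 + 15.81134 = 55.95452
I_{1,0} = 13.98863

13.989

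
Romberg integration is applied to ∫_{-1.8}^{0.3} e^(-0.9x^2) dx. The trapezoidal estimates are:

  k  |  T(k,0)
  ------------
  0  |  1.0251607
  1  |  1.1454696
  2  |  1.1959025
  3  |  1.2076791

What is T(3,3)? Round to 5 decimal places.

1.21148

Richardson extrapolation on the trapezoidal column (denominator 4−1=3):
T(1,1) = (4·1.1454696 − 1.0251607) / 3 = 1.1855726
T(2,1) = (4·1.1959025 − 1.1454696) / 3 = 1.2127135
T(3,1) = 1.2076791 + (1.2076791 − 1.1959025)/3 = 1.2116046
T(2,2) = 1.2127135 + (1.2127135 − 1.1855726)/15 = 1.2145229
T(3,2) = (16·1.2116046 − 1.2127135) / 15 = 1.2115307
T(3,3) = (64·1.2115307 − 1.2145229) / 63 = 1.2114832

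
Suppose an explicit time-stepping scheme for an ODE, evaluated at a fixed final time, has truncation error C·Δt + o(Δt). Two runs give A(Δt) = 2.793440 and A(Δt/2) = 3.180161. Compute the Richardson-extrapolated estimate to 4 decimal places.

3.5669

The leading error scales as Δt; refining by a factor of 2 reduces it by 2^1 = 2.
Extrapolated value = (2·A(Δt/2) − A(Δt)) / (2 − 1)
= (2·3.180161 − 2.793440) / 1
= 3.566882 / 1 = 3.566882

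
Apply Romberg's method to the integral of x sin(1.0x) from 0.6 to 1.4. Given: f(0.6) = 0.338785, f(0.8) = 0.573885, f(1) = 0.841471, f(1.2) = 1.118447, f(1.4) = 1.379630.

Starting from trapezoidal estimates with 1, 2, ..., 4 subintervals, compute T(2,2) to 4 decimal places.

0.6781

T(0,0) (trapezoid, 1 panel, h=0.8000): 0.687366
T(1,0) (trapezoid, 2 panels, h=0.4000): 0.680271
T(2,0) (trapezoid, 4 panels, h=0.2000): 0.678602
T(1,1) = 0.680271 + (0.680271 − 0.687366)/3 = 0.677906
T(2,1) = 0.678602 + (0.678602 − 0.680271)/3 = 0.678046
T(2,2) = 0.678046 + (0.678046 − 0.677906)/15 = 0.678055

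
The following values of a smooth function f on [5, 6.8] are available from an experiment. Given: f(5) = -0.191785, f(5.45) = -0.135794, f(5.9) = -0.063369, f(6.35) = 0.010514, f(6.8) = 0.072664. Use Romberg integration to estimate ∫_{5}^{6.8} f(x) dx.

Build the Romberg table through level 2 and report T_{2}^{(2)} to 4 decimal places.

T_{0}^{(0)} (trapezoid, 1 panel, h=1.8000): -0.107209
T_{1}^{(0)} (trapezoid, 2 panels, h=0.9000): -0.110637
T_{2}^{(0)} (trapezoid, 4 panels, h=0.4500): -0.111694
T_{1}^{(1)} = -0.110637 + (-0.110637 − (-0.107209))/3 = -0.111780
T_{2}^{(1)} = -0.111694 + (-0.111694 − (-0.110637))/3 = -0.112046
T_{2}^{(2)} = -0.112046 + (-0.112046 − (-0.111780))/15 = -0.112064

-0.1121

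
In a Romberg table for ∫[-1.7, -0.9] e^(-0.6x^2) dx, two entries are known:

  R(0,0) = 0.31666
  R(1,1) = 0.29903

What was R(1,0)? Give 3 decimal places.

From R(1,1) = (4·R(1,0) − R(0,0))/3, solve for R(1,0):
4·R(1,0) = 3·0.29903 + 0.31666 = 1.21375
R(1,0) = 0.30344

0.303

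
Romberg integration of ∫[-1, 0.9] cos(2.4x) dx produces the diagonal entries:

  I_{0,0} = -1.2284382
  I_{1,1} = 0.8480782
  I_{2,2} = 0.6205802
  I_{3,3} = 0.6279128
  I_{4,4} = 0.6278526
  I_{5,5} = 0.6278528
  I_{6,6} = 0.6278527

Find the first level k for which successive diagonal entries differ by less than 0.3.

k = 2

|I_{1,1} − I_{0,0}| = 2.0765164 ≥ 0.3
|I_{2,2} − I_{1,1}| = 0.2274980 < 0.3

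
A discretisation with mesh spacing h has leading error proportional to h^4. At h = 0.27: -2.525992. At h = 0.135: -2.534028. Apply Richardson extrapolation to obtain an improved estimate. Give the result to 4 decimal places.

The leading error scales as h^4; refining by a factor of 2 reduces it by 2^4 = 16.
Extrapolated value = (16·A(h/2) − A(h)) / (16 − 1)
= (16·(-2.534028) − (-2.525992)) / 15
= -38.018456 / 15 = -2.534564

-2.5346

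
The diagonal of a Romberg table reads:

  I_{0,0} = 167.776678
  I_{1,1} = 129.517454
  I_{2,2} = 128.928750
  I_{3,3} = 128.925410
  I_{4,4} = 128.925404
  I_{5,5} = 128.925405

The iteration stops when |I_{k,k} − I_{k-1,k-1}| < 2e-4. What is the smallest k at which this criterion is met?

k = 4

|I_{1,1} − I_{0,0}| = 38.259224 ≥ 2e-4
|I_{2,2} − I_{1,1}| = 0.588704 ≥ 2e-4
|I_{3,3} − I_{2,2}| = 0.003340 ≥ 2e-4
|I_{4,4} − I_{3,3}| = 0.000006 < 2e-4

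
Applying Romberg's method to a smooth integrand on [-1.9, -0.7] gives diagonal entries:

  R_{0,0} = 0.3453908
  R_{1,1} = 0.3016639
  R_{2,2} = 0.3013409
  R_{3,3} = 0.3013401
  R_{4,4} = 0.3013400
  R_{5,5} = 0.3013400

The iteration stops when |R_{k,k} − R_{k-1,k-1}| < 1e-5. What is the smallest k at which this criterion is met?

k = 3

|R_{1,1} − R_{0,0}| = 0.0437269 ≥ 1e-5
|R_{2,2} − R_{1,1}| = 0.0003230 ≥ 1e-5
|R_{3,3} − R_{2,2}| = 0.0000008 < 1e-5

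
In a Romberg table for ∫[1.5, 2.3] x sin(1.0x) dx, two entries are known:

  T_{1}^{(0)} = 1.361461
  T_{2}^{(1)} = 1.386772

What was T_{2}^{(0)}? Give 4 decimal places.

1.3804

From T_{2}^{(1)} = (4·T_{2}^{(0)} − T_{1}^{(0)})/3, solve for T_{2}^{(0)}:
4·T_{2}^{(0)} = 3·1.386772 + 1.361461 = 5.521777
T_{2}^{(0)} = 1.380444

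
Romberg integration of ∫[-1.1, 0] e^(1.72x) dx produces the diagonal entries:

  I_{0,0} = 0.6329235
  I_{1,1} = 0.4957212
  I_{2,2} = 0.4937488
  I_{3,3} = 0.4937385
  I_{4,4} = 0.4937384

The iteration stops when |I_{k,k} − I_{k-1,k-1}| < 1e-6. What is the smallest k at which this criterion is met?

k = 4

|I_{1,1} − I_{0,0}| = 0.1372023 ≥ 1e-6
|I_{2,2} − I_{1,1}| = 0.0019724 ≥ 1e-6
|I_{3,3} − I_{2,2}| = 0.0000103 ≥ 1e-6
|I_{4,4} − I_{3,3}| = 0.0000001 < 1e-6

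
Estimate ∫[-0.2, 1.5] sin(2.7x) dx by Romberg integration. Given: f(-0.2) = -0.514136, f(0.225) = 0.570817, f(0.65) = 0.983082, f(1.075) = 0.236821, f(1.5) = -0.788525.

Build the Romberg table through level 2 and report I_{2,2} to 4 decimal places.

0.5388

I_{0,0} (trapezoid, 1 panel, h=1.7000): -1.107262
I_{1,0} (trapezoid, 2 panels, h=0.8500): 0.281989
I_{2,0} (trapezoid, 4 panels, h=0.4250): 0.484241
I_{1,1} = 0.281989 + (0.281989 − (-1.107262))/3 = 0.745073
I_{2,1} = 0.484241 + (0.484241 − 0.281989)/3 = 0.551658
I_{2,2} = 0.551658 + (0.551658 − 0.745073)/15 = 0.538764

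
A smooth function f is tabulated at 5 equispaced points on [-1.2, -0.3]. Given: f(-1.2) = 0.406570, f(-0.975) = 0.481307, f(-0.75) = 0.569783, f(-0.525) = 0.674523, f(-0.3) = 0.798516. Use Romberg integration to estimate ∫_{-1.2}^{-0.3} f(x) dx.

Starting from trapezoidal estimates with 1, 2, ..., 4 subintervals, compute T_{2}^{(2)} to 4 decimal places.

T_{0}^{(0)} (trapezoid, 1 panel, h=0.9000): 0.542289
T_{1}^{(0)} (trapezoid, 2 panels, h=0.4500): 0.527547
T_{2}^{(0)} (trapezoid, 4 panels, h=0.2250): 0.523835
T_{1}^{(1)} = 0.527547 + (0.527547 − 0.542289)/3 = 0.522633
T_{2}^{(1)} = 0.523835 + (0.523835 − 0.527547)/3 = 0.522598
T_{2}^{(2)} = 0.522598 + (0.522598 − 0.522633)/15 = 0.522596

0.5226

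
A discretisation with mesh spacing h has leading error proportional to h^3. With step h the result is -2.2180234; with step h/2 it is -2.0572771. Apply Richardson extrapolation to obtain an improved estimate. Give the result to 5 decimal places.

The leading error scales as h^3; refining by a factor of 2 reduces it by 2^3 = 8.
Extrapolated value = (8·A(h/2) − A(h)) / (8 − 1)
= (8·(-2.0572771) − (-2.2180234)) / 7
= -14.2401934 / 7 = -2.0343133

-2.03431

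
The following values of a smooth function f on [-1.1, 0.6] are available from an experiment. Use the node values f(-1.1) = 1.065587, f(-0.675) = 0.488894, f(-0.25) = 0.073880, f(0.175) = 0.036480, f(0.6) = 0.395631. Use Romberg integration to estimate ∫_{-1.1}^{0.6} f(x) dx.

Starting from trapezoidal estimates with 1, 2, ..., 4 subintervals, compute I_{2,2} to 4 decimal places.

I_{0,0} (trapezoid, 1 panel, h=1.7000): 1.242035
I_{1,0} (trapezoid, 2 panels, h=0.8500): 0.683816
I_{2,0} (trapezoid, 4 panels, h=0.4250): 0.565192
I_{1,1} = 0.683816 + (0.683816 − 1.242035)/3 = 0.497743
I_{2,1} = 0.565192 + (0.565192 − 0.683816)/3 = 0.525651
I_{2,2} = 0.525651 + (0.525651 − 0.497743)/15 = 0.527512

0.5275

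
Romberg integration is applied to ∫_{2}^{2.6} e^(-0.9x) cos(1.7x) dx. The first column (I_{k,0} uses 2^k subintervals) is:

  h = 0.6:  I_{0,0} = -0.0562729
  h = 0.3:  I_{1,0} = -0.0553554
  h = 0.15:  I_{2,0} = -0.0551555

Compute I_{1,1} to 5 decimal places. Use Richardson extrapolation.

-0.05505

I_{1,1} = (4·(-0.0553554) − (-0.0562729)) / 3 = -0.0550496
(Column j=1 coincides with Simpson's rule on the same nodes.)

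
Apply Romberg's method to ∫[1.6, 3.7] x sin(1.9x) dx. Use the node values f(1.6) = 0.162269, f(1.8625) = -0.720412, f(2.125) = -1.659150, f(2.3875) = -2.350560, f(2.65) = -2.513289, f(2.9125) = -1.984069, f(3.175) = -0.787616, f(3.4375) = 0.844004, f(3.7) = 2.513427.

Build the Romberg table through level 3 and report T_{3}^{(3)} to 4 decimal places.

T_{0}^{(0)} (trapezoid, 1 panel, h=2.1000): 2.809481
T_{1}^{(0)} (trapezoid, 2 panels, h=1.0500): -1.234213
T_{2}^{(0)} (trapezoid, 4 panels, h=0.5250): -1.901659
T_{3}^{(0)} (trapezoid, 8 panels, h=0.2625): -2.056227
T_{1}^{(1)} = -1.234213 + (-1.234213 − 2.809481)/3 = -2.582111
T_{2}^{(1)} = -1.901659 + (-1.901659 − (-1.234213))/3 = -2.124141
T_{3}^{(1)} = -2.056227 + (-2.056227 − (-1.901659))/3 = -2.107750
T_{2}^{(2)} = -2.124141 + (-2.124141 − (-2.582111))/15 = -2.093610
T_{3}^{(2)} = -2.107750 + (-2.107750 − (-2.124141))/15 = -2.106657
T_{3}^{(3)} = -2.106657 + (-2.106657 − (-2.093610))/63 = -2.106864

-2.1069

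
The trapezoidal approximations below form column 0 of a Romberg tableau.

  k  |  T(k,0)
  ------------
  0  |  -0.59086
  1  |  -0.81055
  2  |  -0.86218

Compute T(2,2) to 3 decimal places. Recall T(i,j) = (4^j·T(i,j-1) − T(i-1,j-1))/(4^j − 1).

T(1,1) = -0.81055 + (-0.81055 − (-0.59086))/3 = -0.88378
T(2,1) = -0.86218 + (-0.86218 − (-0.81055))/3 = -0.87939
T(2,2) = (16·(-0.87939) − (-0.88378)) / 15 = -0.87910

-0.879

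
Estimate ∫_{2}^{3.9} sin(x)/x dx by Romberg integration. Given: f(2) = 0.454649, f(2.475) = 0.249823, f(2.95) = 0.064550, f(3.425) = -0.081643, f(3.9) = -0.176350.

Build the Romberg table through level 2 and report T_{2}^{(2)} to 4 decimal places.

T_{0}^{(0)} (trapezoid, 1 panel, h=1.9000): 0.264384
T_{1}^{(0)} (trapezoid, 2 panels, h=0.9500): 0.193515
T_{2}^{(0)} (trapezoid, 4 panels, h=0.4750): 0.176643
T_{1}^{(1)} = 0.193515 + (0.193515 − 0.264384)/3 = 0.169892
T_{2}^{(1)} = 0.176643 + (0.176643 − 0.193515)/3 = 0.171019
T_{2}^{(2)} = 0.171019 + (0.171019 − 0.169892)/15 = 0.171094

0.1711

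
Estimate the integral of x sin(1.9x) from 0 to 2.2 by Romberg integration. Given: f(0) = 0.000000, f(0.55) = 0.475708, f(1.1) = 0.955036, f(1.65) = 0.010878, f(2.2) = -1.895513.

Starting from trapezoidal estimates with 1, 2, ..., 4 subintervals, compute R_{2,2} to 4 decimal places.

0.3364

R_{0,0} (trapezoid, 1 panel, h=2.2000): -2.085064
R_{1,0} (trapezoid, 2 panels, h=1.1000): 0.008007
R_{2,0} (trapezoid, 4 panels, h=0.5500): 0.271626
R_{1,1} = 0.008007 + (0.008007 − (-2.085064))/3 = 0.705697
R_{2,1} = 0.271626 + (0.271626 − 0.008007)/3 = 0.359499
R_{2,2} = 0.359499 + (0.359499 − 0.705697)/15 = 0.336419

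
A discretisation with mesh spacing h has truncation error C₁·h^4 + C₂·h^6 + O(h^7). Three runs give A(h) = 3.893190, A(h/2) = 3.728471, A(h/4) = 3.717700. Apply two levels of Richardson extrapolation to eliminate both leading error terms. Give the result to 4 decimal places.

First eliminate the h^4 term (factor 2^4 = 16):
  B₁ = (16·3.728471 − 3.893190)/15 = 3.717490
  B₂ = (16·3.717700 − 3.728471)/15 = 3.716982
Then eliminate the h^6 term (factor 2^6 = 64):
  (64·3.716982 − 3.717490)/63 = 3.716974

3.7170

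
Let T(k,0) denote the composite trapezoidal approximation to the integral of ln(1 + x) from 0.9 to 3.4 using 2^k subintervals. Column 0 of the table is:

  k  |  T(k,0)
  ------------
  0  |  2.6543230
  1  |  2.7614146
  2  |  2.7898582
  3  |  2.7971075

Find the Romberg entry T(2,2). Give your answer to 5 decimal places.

T(1,1) = 2.7614146 + (2.7614146 − 2.6543230)/3 = 2.7971118
T(2,1) = (4·2.7898582 − 2.7614146) / 3 = 2.7993394
T(2,2) = (16·2.7993394 − 2.7971118) / 15 = 2.7994879

2.79949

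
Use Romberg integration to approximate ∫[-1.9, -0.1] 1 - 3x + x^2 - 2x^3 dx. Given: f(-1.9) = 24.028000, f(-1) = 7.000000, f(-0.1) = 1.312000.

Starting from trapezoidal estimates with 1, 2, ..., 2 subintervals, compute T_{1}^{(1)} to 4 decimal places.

16.0020

T_{0}^{(0)} (trapezoid, 1 panel, h=1.8000): 22.806000
T_{1}^{(0)} (trapezoid, 2 panels, h=0.9000): 17.703000
T_{1}^{(1)} = 17.703000 + (17.703000 − 22.806000)/3 = 16.002000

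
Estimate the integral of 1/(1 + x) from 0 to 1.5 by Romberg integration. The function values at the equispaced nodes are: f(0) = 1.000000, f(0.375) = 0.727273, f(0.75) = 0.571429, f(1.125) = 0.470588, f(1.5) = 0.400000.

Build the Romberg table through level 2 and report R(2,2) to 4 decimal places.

0.9165

R(0,0) (trapezoid, 1 panel, h=1.5000): 1.050000
R(1,0) (trapezoid, 2 panels, h=0.7500): 0.953572
R(2,0) (trapezoid, 4 panels, h=0.3750): 0.925984
R(1,1) = 0.953572 + (0.953572 − 1.050000)/3 = 0.921429
R(2,1) = 0.925984 + (0.925984 − 0.953572)/3 = 0.916788
R(2,2) = 0.916788 + (0.916788 − 0.921429)/15 = 0.916479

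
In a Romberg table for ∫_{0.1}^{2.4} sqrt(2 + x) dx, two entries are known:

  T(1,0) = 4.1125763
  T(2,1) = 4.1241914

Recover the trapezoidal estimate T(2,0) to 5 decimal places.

From T(2,1) = (4·T(2,0) − T(1,0))/3, solve for T(2,0):
4·T(2,0) = 3·4.1241914 + 4.1125763 = 16.4851505
T(2,0) = 4.1212876

4.12129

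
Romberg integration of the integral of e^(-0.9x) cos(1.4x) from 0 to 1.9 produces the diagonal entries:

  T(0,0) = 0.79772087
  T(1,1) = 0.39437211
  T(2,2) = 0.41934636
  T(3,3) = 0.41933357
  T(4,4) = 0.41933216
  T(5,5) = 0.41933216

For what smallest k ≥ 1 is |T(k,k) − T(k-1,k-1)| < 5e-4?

k = 3

|T(1,1) − T(0,0)| = 0.40334876 ≥ 5e-4
|T(2,2) − T(1,1)| = 0.02497425 ≥ 5e-4
|T(3,3) − T(2,2)| = 0.00001279 < 5e-4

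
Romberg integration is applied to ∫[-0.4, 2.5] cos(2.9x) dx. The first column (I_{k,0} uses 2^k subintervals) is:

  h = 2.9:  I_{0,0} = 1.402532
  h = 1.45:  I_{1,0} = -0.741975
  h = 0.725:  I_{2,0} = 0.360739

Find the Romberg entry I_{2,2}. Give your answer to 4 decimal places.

0.8740

Richardson extrapolation on the trapezoidal column (denominator 4−1=3):
I_{1,1} = -0.741975 + (-0.741975 − 1.402532)/3 = -1.456811
I_{2,1} = 0.360739 + (0.360739 − (-0.741975))/3 = 0.728310
I_{2,2} = 0.728310 + (0.728310 − (-1.456811))/15 = 0.873985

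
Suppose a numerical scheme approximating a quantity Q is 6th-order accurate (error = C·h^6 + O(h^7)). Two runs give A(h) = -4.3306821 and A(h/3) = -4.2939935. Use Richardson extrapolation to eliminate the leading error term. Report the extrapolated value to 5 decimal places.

-4.29394

The leading error scales as h^6; refining by a factor of 3 reduces it by 3^6 = 729.
Extrapolated value = (729·A(h/3) − A(h)) / (729 − 1)
= (729·(-4.2939935) − (-4.3306821)) / 728
= -3125.9905794 / 728 = -4.2939431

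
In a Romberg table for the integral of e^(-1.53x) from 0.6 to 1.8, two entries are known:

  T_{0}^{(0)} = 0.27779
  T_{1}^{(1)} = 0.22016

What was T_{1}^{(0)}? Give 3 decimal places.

0.235

From T_{1}^{(1)} = (4·T_{1}^{(0)} − T_{0}^{(0)})/3, solve for T_{1}^{(0)}:
4·T_{1}^{(0)} = 3·0.22016 + 0.27779 = 0.93827
T_{1}^{(0)} = 0.23457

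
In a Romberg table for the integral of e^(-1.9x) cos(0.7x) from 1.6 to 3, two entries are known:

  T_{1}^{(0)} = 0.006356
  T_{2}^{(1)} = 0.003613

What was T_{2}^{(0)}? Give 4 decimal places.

0.0043

From T_{2}^{(1)} = (4·T_{2}^{(0)} − T_{1}^{(0)})/3, solve for T_{2}^{(0)}:
4·T_{2}^{(0)} = 3·0.003613 + 0.006356 = 0.017195
T_{2}^{(0)} = 0.004299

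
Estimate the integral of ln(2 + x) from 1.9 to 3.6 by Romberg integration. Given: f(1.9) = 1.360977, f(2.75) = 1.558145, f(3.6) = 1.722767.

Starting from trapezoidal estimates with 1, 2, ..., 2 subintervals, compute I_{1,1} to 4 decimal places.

2.6396

I_{0,0} (trapezoid, 1 panel, h=1.7000): 2.621182
I_{1,0} (trapezoid, 2 panels, h=0.8500): 2.635014
I_{1,1} = 2.635014 + (2.635014 − 2.621182)/3 = 2.639625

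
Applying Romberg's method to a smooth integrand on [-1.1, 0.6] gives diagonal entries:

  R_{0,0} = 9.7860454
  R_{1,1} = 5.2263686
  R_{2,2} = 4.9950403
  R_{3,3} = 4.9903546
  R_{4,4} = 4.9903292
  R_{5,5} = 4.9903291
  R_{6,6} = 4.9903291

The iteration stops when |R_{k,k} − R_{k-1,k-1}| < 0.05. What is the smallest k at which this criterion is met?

|R_{1,1} − R_{0,0}| = 4.5596768 ≥ 0.05
|R_{2,2} − R_{1,1}| = 0.2313283 ≥ 0.05
|R_{3,3} − R_{2,2}| = 0.0046857 < 0.05

k = 3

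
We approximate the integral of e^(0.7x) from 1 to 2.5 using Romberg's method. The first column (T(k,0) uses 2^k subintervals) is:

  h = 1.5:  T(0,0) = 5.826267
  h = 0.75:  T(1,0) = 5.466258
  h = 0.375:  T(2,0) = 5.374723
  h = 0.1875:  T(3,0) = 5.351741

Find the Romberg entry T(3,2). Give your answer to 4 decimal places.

T(2,1) = (4·5.374723 − 5.466258) / 3 = 5.344211
T(3,1) = 5.351741 + (5.351741 − 5.374723)/3 = 5.344080
T(3,2) = (16·5.344080 − 5.344211) / 15 = 5.344071

5.3441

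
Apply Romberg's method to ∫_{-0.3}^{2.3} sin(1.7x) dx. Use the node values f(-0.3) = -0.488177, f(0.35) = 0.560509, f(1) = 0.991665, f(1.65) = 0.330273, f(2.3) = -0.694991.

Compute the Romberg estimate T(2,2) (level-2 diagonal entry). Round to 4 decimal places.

0.9280

T(0,0) (trapezoid, 1 panel, h=2.6000): -1.538118
T(1,0) (trapezoid, 2 panels, h=1.3000): 0.520105
T(2,0) (trapezoid, 4 panels, h=0.6500): 0.839061
T(1,1) = 0.520105 + (0.520105 − (-1.538118))/3 = 1.206179
T(2,1) = 0.839061 + (0.839061 − 0.520105)/3 = 0.945380
T(2,2) = 0.945380 + (0.945380 − 1.206179)/15 = 0.927993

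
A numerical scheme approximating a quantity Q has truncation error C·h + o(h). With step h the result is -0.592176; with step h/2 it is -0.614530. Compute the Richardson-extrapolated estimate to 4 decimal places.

Extrapolated value = (2·A(h/2) − A(h)) / (2 − 1)
= (2·(-0.614530) − (-0.592176)) / 1
= -0.636884 / 1 = -0.636884

-0.6369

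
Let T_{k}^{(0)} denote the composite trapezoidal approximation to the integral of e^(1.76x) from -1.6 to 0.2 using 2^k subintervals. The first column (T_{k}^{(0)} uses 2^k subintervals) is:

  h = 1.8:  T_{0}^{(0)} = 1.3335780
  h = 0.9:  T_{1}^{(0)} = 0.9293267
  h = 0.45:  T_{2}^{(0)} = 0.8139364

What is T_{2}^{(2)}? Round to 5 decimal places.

Richardson extrapolation on the trapezoidal column (denominator 4−1=3):
T_{1}^{(1)} = 0.9293267 + (0.9293267 − 1.3335780)/3 = 0.7945763
T_{2}^{(1)} = 0.8139364 + (0.8139364 − 0.9293267)/3 = 0.7754730
T_{2}^{(2)} = 0.7754730 + (0.7754730 − 0.7945763)/15 = 0.7741994

0.77420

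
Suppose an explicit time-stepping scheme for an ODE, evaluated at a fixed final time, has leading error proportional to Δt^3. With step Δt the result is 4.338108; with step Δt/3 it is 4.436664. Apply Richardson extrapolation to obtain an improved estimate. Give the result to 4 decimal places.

4.4405

The leading error scales as Δt^3; refining by a factor of 3 reduces it by 3^3 = 27.
Extrapolated value = (27·A(Δt/3) − A(Δt)) / (27 − 1)
= (27·4.436664 − 4.338108) / 26
= 115.451820 / 26 = 4.440455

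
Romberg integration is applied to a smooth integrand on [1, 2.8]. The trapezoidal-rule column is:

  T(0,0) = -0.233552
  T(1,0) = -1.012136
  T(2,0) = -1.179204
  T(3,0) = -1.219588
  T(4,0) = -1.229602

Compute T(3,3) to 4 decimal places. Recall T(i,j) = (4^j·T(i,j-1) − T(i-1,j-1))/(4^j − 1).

Richardson extrapolation on the trapezoidal column (denominator 4−1=3):
T(1,1) = (4·(-1.012136) − (-0.233552)) / 3 = -1.271664
T(2,1) = -1.179204 + (-1.179204 − (-1.012136))/3 = -1.234893
T(3,1) = (4·(-1.219588) − (-1.179204)) / 3 = -1.233049
T(2,2) = -1.234893 + (-1.234893 − (-1.271664))/15 = -1.232442
T(3,2) = -1.233049 + (-1.233049 − (-1.234893))/15 = -1.232926
T(3,3) = -1.232926 + (-1.232926 − (-1.232442))/63 = -1.232934
(Column j=1 coincides with Simpson's rule on the same nodes.)

-1.2329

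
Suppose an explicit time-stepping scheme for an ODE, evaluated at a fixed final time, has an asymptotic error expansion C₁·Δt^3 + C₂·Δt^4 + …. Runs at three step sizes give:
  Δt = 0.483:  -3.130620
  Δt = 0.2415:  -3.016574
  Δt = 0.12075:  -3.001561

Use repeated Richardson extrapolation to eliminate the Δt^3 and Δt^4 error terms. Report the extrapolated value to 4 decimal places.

-2.9994

First eliminate the Δt^3 term (factor 2^3 = 8):
  B₁ = (8·(-3.016574) − (-3.130620))/7 = -3.000282
  B₂ = (8·(-3.001561) − (-3.016574))/7 = -2.999416
Then eliminate the Δt^4 term (factor 2^4 = 16):
  (16·(-2.999416) − (-3.000282))/15 = -2.999358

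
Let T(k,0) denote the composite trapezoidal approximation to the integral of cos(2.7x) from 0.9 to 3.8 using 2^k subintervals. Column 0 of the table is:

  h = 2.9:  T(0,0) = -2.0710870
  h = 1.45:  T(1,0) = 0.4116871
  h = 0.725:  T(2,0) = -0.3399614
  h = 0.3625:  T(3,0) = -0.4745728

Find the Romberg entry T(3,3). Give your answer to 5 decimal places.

Richardson extrapolation on the trapezoidal column (denominator 4−1=3):
T(1,1) = (4·0.4116871 − (-2.0710870)) / 3 = 1.2392785
T(2,1) = (4·(-0.3399614) − 0.4116871) / 3 = -0.5905109
T(3,1) = -0.4745728 + (-0.4745728 − (-0.3399614))/3 = -0.5194433
T(2,2) = -0.5905109 + (-0.5905109 − 1.2392785)/15 = -0.7124969
T(3,2) = -0.5194433 + (-0.5194433 − (-0.5905109))/15 = -0.5147055
T(3,3) = (64·(-0.5147055) − (-0.7124969)) / 63 = -0.5115660

-0.51157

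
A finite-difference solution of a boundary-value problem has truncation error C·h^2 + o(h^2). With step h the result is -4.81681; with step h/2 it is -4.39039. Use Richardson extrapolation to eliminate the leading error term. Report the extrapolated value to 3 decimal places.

-4.248

The leading error scales as h^2; refining by a factor of 2 reduces it by 2^2 = 4.
Extrapolated value = (4·A(h/2) − A(h)) / (4 − 1)
= (4·(-4.39039) − (-4.81681)) / 3
= -12.74475 / 3 = -4.24825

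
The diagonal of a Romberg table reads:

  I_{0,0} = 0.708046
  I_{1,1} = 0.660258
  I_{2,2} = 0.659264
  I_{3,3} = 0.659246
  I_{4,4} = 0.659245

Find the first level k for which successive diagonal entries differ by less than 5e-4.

|I_{1,1} − I_{0,0}| = 0.047788 ≥ 5e-4
|I_{2,2} − I_{1,1}| = 0.000994 ≥ 5e-4
|I_{3,3} − I_{2,2}| = 0.000018 < 5e-4

k = 3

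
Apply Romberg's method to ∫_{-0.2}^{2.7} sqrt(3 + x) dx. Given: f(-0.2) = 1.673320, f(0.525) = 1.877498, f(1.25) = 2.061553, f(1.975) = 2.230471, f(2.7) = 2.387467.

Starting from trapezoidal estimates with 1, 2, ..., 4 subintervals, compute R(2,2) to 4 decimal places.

R(0,0) (trapezoid, 1 panel, h=2.9000): 5.888141
R(1,0) (trapezoid, 2 panels, h=1.4500): 5.933322
R(2,0) (trapezoid, 4 panels, h=0.7250): 5.944939
R(1,1) = 5.933322 + (5.933322 − 5.888141)/3 = 5.948382
R(2,1) = 5.944939 + (5.944939 − 5.933322)/3 = 5.948811
R(2,2) = 5.948811 + (5.948811 − 5.948382)/15 = 5.948840

5.9488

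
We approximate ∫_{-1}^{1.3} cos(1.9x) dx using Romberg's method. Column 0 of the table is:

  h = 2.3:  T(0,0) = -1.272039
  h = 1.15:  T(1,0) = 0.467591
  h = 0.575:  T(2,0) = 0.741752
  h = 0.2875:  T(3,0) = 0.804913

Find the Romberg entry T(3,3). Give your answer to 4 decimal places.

Richardson extrapolation on the trapezoidal column (denominator 4−1=3):
T(1,1) = (4·0.467591 − (-1.272039)) / 3 = 1.047468
T(2,1) = (4·0.741752 − 0.467591) / 3 = 0.833139
T(3,1) = 0.804913 + (0.804913 − 0.741752)/3 = 0.825967
T(2,2) = 0.833139 + (0.833139 − 1.047468)/15 = 0.818850
T(3,2) = 0.825967 + (0.825967 − 0.833139)/15 = 0.825489
T(3,3) = (64·0.825489 − 0.818850) / 63 = 0.825594

0.8256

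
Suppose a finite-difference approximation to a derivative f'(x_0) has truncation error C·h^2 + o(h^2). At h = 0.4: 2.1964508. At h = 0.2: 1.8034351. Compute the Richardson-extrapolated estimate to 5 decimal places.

1.67243

Extrapolated value = (4·A(h/2) − A(h)) / (4 − 1)
= (4·1.8034351 − 2.1964508) / 3
= 5.0172896 / 3 = 1.6724299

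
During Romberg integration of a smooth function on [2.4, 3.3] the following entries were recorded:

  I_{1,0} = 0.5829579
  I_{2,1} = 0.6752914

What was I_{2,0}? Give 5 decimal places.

0.65221

From I_{2,1} = (4·I_{2,0} − I_{1,0})/3, solve for I_{2,0}:
4·I_{2,0} = 3·0.6752914 + 0.5829579 = 2.6088321
I_{2,0} = 0.6522080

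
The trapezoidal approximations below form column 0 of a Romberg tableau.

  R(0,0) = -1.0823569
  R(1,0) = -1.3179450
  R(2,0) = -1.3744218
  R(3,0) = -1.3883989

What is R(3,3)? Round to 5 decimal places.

R(1,1) = -1.3179450 + (-1.3179450 − (-1.0823569))/3 = -1.3964744
R(2,1) = (4·(-1.3744218) − (-1.3179450)) / 3 = -1.3932474
R(3,1) = (4·(-1.3883989) − (-1.3744218)) / 3 = -1.3930579
R(2,2) = -1.3932474 + (-1.3932474 − (-1.3964744))/15 = -1.3930323
R(3,2) = -1.3930579 + (-1.3930579 − (-1.3932474))/15 = -1.3930453
R(3,3) = (64·(-1.3930453) − (-1.3930323)) / 63 = -1.3930455

-1.39305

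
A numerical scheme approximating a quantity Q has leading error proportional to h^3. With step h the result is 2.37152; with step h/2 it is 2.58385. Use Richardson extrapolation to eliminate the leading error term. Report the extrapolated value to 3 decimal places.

2.614

The leading error scales as h^3; refining by a factor of 2 reduces it by 2^3 = 8.
Extrapolated value = (8·A(h/2) − A(h)) / (8 − 1)
= (8·2.58385 − 2.37152) / 7
= 18.29928 / 7 = 2.61418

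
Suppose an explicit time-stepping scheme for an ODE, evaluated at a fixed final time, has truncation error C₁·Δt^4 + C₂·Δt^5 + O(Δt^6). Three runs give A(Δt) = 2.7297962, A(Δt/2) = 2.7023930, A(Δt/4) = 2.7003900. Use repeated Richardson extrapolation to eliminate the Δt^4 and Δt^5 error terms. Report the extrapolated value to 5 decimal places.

First eliminate the Δt^4 term (factor 2^4 = 16):
  B₁ = (16·2.7023930 − 2.7297962)/15 = 2.7005661
  B₂ = (16·2.7003900 − 2.7023930)/15 = 2.7002565
Then eliminate the Δt^5 term (factor 2^5 = 32):
  (32·2.7002565 − 2.7005661)/31 = 2.7002465

2.70025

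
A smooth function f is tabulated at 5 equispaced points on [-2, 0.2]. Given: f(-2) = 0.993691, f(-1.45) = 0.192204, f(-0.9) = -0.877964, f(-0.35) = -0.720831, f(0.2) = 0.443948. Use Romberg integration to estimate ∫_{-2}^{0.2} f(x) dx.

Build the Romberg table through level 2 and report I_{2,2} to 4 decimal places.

I_{0,0} (trapezoid, 1 panel, h=2.2000): 1.581403
I_{1,0} (trapezoid, 2 panels, h=1.1000): -0.175059
I_{2,0} (trapezoid, 4 panels, h=0.5500): -0.378274
I_{1,1} = -0.175059 + (-0.175059 − 1.581403)/3 = -0.760546
I_{2,1} = -0.378274 + (-0.378274 − (-0.175059))/3 = -0.446012
I_{2,2} = -0.446012 + (-0.446012 − (-0.760546))/15 = -0.425043

-0.4250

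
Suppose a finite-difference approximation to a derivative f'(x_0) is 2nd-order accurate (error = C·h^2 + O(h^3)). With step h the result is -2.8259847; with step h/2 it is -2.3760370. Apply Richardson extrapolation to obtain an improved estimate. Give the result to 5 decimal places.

-2.22605

The leading error scales as h^2; refining by a factor of 2 reduces it by 2^2 = 4.
Extrapolated value = (4·A(h/2) − A(h)) / (4 − 1)
= (4·(-2.3760370) − (-2.8259847)) / 3
= -6.6781633 / 3 = -2.2260544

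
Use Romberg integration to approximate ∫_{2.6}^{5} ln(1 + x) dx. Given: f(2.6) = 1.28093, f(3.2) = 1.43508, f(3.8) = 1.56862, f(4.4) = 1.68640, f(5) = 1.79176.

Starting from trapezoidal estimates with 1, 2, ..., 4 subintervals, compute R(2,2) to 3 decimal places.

3.739

R(0,0) (trapezoid, 1 panel, h=2.4000): 3.68723
R(1,0) (trapezoid, 2 panels, h=1.2000): 3.72596
R(2,0) (trapezoid, 4 panels, h=0.6000): 3.73587
R(1,1) = 3.72596 + (3.72596 − 3.68723)/3 = 3.73887
R(2,1) = 3.73587 + (3.73587 − 3.72596)/3 = 3.73917
R(2,2) = 3.73917 + (3.73917 − 3.73887)/15 = 3.73919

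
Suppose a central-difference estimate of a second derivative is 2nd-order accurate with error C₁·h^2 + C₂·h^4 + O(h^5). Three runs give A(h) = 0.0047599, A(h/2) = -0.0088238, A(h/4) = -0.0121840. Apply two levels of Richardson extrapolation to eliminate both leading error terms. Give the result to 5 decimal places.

First eliminate the h^2 term (factor 2^2 = 4):
  B₁ = (4·(-0.0088238) − 0.0047599)/3 = -0.0133517
  B₂ = (4·(-0.0121840) − (-0.0088238))/3 = -0.0133041
Then eliminate the h^4 term (factor 2^4 = 16):
  (16·(-0.0133041) − (-0.0133517))/15 = -0.0133009

-0.01330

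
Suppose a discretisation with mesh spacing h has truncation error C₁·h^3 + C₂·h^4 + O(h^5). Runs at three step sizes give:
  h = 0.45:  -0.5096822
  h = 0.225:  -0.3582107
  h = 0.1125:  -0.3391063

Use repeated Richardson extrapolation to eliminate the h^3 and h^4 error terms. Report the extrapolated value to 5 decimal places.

First eliminate the h^3 term (factor 2^3 = 8):
  B₁ = (8·(-0.3582107) − (-0.5096822))/7 = -0.3365719
  B₂ = (8·(-0.3391063) − (-0.3582107))/7 = -0.3363771
Then eliminate the h^4 term (factor 2^4 = 16):
  (16·(-0.3363771) − (-0.3365719))/15 = -0.3363641

-0.33636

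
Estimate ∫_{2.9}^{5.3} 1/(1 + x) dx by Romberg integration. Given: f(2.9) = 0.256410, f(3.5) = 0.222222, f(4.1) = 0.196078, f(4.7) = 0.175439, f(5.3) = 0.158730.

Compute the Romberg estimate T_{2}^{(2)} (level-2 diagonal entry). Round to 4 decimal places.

0.4796

T_{0}^{(0)} (trapezoid, 1 panel, h=2.4000): 0.498168
T_{1}^{(0)} (trapezoid, 2 panels, h=1.2000): 0.484378
T_{2}^{(0)} (trapezoid, 4 panels, h=0.6000): 0.480785
T_{1}^{(1)} = 0.484378 + (0.484378 − 0.498168)/3 = 0.479781
T_{2}^{(1)} = 0.480785 + (0.480785 − 0.484378)/3 = 0.479587
T_{2}^{(2)} = 0.479587 + (0.479587 − 0.479781)/15 = 0.479574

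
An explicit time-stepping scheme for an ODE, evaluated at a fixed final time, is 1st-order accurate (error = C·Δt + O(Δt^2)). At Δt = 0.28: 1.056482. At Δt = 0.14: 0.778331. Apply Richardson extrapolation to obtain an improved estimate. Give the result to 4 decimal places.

The leading error scales as Δt; refining by a factor of 2 reduces it by 2^1 = 2.
Extrapolated value = (2·A(Δt/2) − A(Δt)) / (2 − 1)
= (2·0.778331 − 1.056482) / 1
= 0.500180 / 1 = 0.500180

0.5002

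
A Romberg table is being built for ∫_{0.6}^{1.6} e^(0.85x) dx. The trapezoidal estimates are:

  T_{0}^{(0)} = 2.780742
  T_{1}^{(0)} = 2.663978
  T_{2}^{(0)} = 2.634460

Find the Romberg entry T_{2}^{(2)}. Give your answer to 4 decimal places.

T_{1}^{(1)} = 2.663978 + (2.663978 − 2.780742)/3 = 2.625057
T_{2}^{(1)} = (4·2.634460 − 2.663978) / 3 = 2.624621
T_{2}^{(2)} = (16·2.624621 − 2.625057) / 15 = 2.624592
(Column j=1 coincides with Simpson's rule on the same nodes.)

2.6246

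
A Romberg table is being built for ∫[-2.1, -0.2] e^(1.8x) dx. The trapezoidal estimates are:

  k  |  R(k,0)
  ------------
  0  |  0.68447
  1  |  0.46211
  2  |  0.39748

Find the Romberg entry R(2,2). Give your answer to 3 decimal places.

0.375

Richardson extrapolation on the trapezoidal column (denominator 4−1=3):
R(1,1) = 0.46211 + (0.46211 − 0.68447)/3 = 0.38799
R(2,1) = (4·0.39748 − 0.46211) / 3 = 0.37594
R(2,2) = (16·0.37594 − 0.38799) / 15 = 0.37514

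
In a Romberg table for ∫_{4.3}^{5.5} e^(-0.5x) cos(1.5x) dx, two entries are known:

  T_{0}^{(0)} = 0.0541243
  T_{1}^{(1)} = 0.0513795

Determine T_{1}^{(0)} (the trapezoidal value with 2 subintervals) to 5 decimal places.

From T_{1}^{(1)} = (4·T_{1}^{(0)} − T_{0}^{(0)})/3, solve for T_{1}^{(0)}:
4·T_{1}^{(0)} = 3·0.0513795 + 0.0541243 = 0.2082628
T_{1}^{(0)} = 0.0520657

0.05207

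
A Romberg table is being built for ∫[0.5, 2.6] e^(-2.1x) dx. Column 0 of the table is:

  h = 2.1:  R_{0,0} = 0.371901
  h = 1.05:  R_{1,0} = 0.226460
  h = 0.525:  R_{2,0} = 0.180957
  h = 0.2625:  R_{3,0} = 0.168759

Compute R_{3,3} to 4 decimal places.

Richardson extrapolation on the trapezoidal column (denominator 4−1=3):
R_{1,1} = (4·0.226460 − 0.371901) / 3 = 0.177980
R_{2,1} = 0.180957 + (0.180957 − 0.226460)/3 = 0.165789
R_{3,1} = (4·0.168759 − 0.180957) / 3 = 0.164693
R_{2,2} = (16·0.165789 − 0.177980) / 15 = 0.164976
R_{3,2} = (16·0.164693 − 0.165789) / 15 = 0.164620
R_{3,3} = (64·0.164620 − 0.164976) / 63 = 0.164614

0.1646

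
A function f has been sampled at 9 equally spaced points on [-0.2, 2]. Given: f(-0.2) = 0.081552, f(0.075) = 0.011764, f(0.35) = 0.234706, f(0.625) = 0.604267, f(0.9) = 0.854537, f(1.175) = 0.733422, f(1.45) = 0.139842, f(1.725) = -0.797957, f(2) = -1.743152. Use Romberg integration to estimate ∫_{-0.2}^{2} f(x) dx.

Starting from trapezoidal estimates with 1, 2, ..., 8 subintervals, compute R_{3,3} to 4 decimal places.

R_{0,0} (trapezoid, 1 panel, h=2.2000): -1.827760
R_{1,0} (trapezoid, 2 panels, h=1.1000): 0.026111
R_{2,0} (trapezoid, 4 panels, h=0.5500): 0.219057
R_{3,0} (trapezoid, 8 panels, h=0.2750): 0.261190
R_{1,1} = 0.026111 + (0.026111 − (-1.827760))/3 = 0.644068
R_{2,1} = 0.219057 + (0.219057 − 0.026111)/3 = 0.283372
R_{3,1} = 0.261190 + (0.261190 − 0.219057)/3 = 0.275234
R_{2,2} = 0.283372 + (0.283372 − 0.644068)/15 = 0.259326
R_{3,2} = 0.275234 + (0.275234 − 0.283372)/15 = 0.274691
R_{3,3} = 0.274691 + (0.274691 − 0.259326)/63 = 0.274935

0.2749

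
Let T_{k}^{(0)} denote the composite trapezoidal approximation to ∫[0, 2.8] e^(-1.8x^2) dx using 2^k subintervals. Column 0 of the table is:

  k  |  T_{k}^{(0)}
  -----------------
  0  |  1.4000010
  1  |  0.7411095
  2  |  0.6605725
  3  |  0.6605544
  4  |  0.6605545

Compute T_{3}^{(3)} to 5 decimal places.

Richardson extrapolation on the trapezoidal column (denominator 4−1=3):
T_{1}^{(1)} = 0.7411095 + (0.7411095 − 1.4000010)/3 = 0.5214790
T_{2}^{(1)} = 0.6605725 + (0.6605725 − 0.7411095)/3 = 0.6337268
T_{3}^{(1)} = 0.6605544 + (0.6605544 − 0.6605725)/3 = 0.6605484
T_{2}^{(2)} = (16·0.6337268 − 0.5214790) / 15 = 0.6412100
T_{3}^{(2)} = (16·0.6605484 − 0.6337268) / 15 = 0.6623365
T_{3}^{(3)} = 0.6623365 + (0.6623365 − 0.6412100)/63 = 0.6626718
(Column j=1 coincides with Simpson's rule on the same nodes.)

0.66267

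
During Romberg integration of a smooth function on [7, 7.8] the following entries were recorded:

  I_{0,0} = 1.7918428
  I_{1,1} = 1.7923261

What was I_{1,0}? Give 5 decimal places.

1.79221

From I_{1,1} = (4·I_{1,0} − I_{0,0})/3, solve for I_{1,0}:
4·I_{1,0} = 3·1.7923261 + 1.7918428 = 7.1688211
I_{1,0} = 1.7922053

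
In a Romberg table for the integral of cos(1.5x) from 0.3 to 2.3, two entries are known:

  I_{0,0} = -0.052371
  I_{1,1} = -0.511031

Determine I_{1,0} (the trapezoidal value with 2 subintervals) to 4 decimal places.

-0.3964

From I_{1,1} = (4·I_{1,0} − I_{0,0})/3, solve for I_{1,0}:
4·I_{1,0} = 3·(-0.511031) + (-0.052371) = -1.585464
I_{1,0} = -0.396366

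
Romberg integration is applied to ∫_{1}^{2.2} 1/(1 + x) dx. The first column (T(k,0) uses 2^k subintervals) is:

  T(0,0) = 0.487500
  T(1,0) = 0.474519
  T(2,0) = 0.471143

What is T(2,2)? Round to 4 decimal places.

T(1,1) = (4·0.474519 − 0.487500) / 3 = 0.470192
T(2,1) = 0.471143 + (0.471143 − 0.474519)/3 = 0.470018
T(2,2) = 0.470018 + (0.470018 − 0.470192)/15 = 0.470006
(Column j=1 coincides with Simpson's rule on the same nodes.)

0.4700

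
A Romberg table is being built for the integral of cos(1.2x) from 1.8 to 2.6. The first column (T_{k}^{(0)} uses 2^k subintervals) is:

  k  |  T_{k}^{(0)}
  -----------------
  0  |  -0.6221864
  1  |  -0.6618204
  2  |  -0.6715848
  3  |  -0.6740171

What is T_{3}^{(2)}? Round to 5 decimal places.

-0.67483

Richardson extrapolation on the trapezoidal column (denominator 4−1=3):
T_{2}^{(1)} = (4·(-0.6715848) − (-0.6618204)) / 3 = -0.6748396
T_{3}^{(1)} = -0.6740171 + (-0.6740171 − (-0.6715848))/3 = -0.6748279
T_{3}^{(2)} = -0.6748279 + (-0.6748279 − (-0.6748396))/15 = -0.6748271
(Column j=1 coincides with Simpson's rule on the same nodes.)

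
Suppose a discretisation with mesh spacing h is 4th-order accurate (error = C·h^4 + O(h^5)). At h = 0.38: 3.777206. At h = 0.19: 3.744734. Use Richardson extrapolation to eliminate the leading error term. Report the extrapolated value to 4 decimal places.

3.7426

Extrapolated value = (16·A(h/2) − A(h)) / (16 − 1)
= (16·3.744734 − 3.777206) / 15
= 56.138538 / 15 = 3.742569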